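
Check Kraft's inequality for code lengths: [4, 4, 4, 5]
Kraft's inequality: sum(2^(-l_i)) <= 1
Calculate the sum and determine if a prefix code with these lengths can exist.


Sum = 2^(-4) + 2^(-4) + 2^(-4) + 2^(-5)
    = 0.0625 + 0.0625 + 0.0625 + 0.03125
    = 7/32 = 0.21875
Since 0.21875 <= 1, Kraft's inequality IS satisfied.
A prefix code with these lengths CAN exist.

Kraft sum = 0.21875. Satisfied.


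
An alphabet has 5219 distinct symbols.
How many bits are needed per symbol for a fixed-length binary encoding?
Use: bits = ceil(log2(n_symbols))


log2(5219) = 12.3496
Bracket: 2^12 = 4096 < 5219 <= 2^13 = 8192
So ceil(log2(5219)) = 13

bits = ceil(log2(5219)) = ceil(12.3496) = 13 bits


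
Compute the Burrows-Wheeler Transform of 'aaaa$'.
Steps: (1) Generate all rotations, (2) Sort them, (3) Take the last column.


Rotations (sorted):
  0: $aaaa -> last char: a
  1: a$aaa -> last char: a
  2: aa$aa -> last char: a
  3: aaa$a -> last char: a
  4: aaaa$ -> last char: $


BWT = aaaa$


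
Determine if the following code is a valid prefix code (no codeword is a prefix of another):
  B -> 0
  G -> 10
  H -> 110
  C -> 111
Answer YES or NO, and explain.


Checking each pair (does one codeword prefix another?):
  B='0' vs G='10': no prefix
  B='0' vs H='110': no prefix
  B='0' vs C='111': no prefix
  G='10' vs B='0': no prefix
  G='10' vs H='110': no prefix
  G='10' vs C='111': no prefix
  H='110' vs B='0': no prefix
  H='110' vs G='10': no prefix
  H='110' vs C='111': no prefix
  C='111' vs B='0': no prefix
  C='111' vs G='10': no prefix
  C='111' vs H='110': no prefix
No violation found over all pairs.

YES -- this is a valid prefix code. No codeword is a prefix of any other codeword.


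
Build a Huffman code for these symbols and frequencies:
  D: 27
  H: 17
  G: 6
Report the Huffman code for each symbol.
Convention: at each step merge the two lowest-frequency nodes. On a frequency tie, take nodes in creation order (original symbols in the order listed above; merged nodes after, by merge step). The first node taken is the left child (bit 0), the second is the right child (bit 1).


Huffman tree construction:
Step 1: Merge G(6) + H(17) = 23
Step 2: Merge (G+H)(23) + D(27) = 50
Read each symbol's code off the tree from the root (left child = 0, right child = 1).

Codes:
  D: 1 (length 1)
  H: 01 (length 2)
  G: 00 (length 2)
Average code length: 73/50 = 1.4600 bits/symbol


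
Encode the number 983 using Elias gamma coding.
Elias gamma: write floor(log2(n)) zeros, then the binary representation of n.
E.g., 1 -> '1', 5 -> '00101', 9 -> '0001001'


num_bits = floor(log2(983)) + 1 = 10
leading_zeros = num_bits - 1 = 9
binary(983) = 1111010111

Elias gamma(983) = '000000000' + '1111010111' = 0000000001111010111 (19 bits)


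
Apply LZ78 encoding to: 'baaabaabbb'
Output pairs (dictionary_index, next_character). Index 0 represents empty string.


LZ78 encoding steps:
Dictionary: {0: ''}
Step 1: w='' (idx 0), next='b' -> output (0, 'b'), add 'b' as idx 1
Step 2: w='' (idx 0), next='a' -> output (0, 'a'), add 'a' as idx 2
Step 3: w='a' (idx 2), next='a' -> output (2, 'a'), add 'aa' as idx 3
Step 4: w='b' (idx 1), next='a' -> output (1, 'a'), add 'ba' as idx 4
Step 5: w='a' (idx 2), next='b' -> output (2, 'b'), add 'ab' as idx 5
Step 6: w='b' (idx 1), next='b' -> output (1, 'b'), add 'bb' as idx 6


Encoded: [(0, 'b'), (0, 'a'), (2, 'a'), (1, 'a'), (2, 'b'), (1, 'b')]


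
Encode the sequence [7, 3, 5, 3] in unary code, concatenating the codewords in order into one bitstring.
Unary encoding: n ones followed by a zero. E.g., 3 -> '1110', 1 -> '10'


Encode each number as n ones followed by a terminating 0:
  7 -> 11111110 (8 bits)
  3 -> 1110 (4 bits)
  5 -> 111110 (6 bits)
  3 -> 1110 (4 bits)
Total length = 8 + 4 + 6 + 4 = 22 bits.

Unary([7, 3, 5, 3]) = 1111111011101111101110 (22 bits)


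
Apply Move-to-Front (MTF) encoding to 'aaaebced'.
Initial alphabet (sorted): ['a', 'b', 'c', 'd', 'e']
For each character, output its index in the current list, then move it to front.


MTF encoding:
'a': index 0 in ['a', 'b', 'c', 'd', 'e'] -> ['a', 'b', 'c', 'd', 'e']
'a': index 0 in ['a', 'b', 'c', 'd', 'e'] -> ['a', 'b', 'c', 'd', 'e']
'a': index 0 in ['a', 'b', 'c', 'd', 'e'] -> ['a', 'b', 'c', 'd', 'e']
'e': index 4 in ['a', 'b', 'c', 'd', 'e'] -> ['e', 'a', 'b', 'c', 'd']
'b': index 2 in ['e', 'a', 'b', 'c', 'd'] -> ['b', 'e', 'a', 'c', 'd']
'c': index 3 in ['b', 'e', 'a', 'c', 'd'] -> ['c', 'b', 'e', 'a', 'd']
'e': index 2 in ['c', 'b', 'e', 'a', 'd'] -> ['e', 'c', 'b', 'a', 'd']
'd': index 4 in ['e', 'c', 'b', 'a', 'd'] -> ['d', 'e', 'c', 'b', 'a']


Output: [0, 0, 0, 4, 2, 3, 2, 4]


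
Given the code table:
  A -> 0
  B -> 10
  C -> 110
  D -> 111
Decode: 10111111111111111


Decoding:
10 -> B
111 -> D
111 -> D
111 -> D
111 -> D
111 -> D


Result: BDDDDD


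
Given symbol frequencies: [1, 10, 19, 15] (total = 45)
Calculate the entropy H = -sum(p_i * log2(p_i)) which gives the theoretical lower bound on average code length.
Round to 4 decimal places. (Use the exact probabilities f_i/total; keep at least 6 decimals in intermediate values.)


Per-symbol terms -p_i * log2(p_i) with p_i = f_i/45:
  p = 1/45 = 0.022222: log2(p) = -5.491853, -p*log2(p) = 0.122041
  p = 10/45 = 0.222222: log2(p) = -2.169925, -p*log2(p) = 0.482206
  p = 19/45 = 0.422222: log2(p) = -1.243926, -p*log2(p) = 0.525213
  p = 15/45 = 0.333333: log2(p) = -1.584963, -p*log2(p) = 0.528321
H = 0.122041 + 0.482206 + 0.525213 + 0.528321 = 1.657781

H = 1.6578 bits/symbol


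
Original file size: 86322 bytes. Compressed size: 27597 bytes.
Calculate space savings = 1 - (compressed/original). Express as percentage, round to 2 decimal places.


ratio = compressed/original = 27597/86322 = 0.319698
savings = 1 - ratio = 1 - 0.319698 = 0.680302
as a percentage: 0.680302 * 100 = 68.03%

Space savings = 1 - 27597/86322 = 68.03%


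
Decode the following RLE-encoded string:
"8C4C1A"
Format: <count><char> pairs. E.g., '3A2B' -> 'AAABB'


Expanding each <count><char> pair:
  8C -> 'CCCCCCCC'
  4C -> 'CCCC'
  1A -> 'A'

Decoded = CCCCCCCCCCCCA


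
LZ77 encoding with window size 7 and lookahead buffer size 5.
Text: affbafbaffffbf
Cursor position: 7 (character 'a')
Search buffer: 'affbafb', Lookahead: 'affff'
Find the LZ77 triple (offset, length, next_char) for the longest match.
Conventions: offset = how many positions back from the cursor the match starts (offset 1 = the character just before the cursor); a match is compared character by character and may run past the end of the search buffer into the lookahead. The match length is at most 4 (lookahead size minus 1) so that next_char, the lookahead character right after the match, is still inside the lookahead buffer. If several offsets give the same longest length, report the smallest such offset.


Try each offset into the search buffer:
  offset=1 (pos 6, char 'b'): match length 0
  offset=2 (pos 5, char 'f'): match length 0
  offset=3 (pos 4, char 'a'): match length 2
  offset=4 (pos 3, char 'b'): match length 0
  offset=5 (pos 2, char 'f'): match length 0
  offset=6 (pos 1, char 'f'): match length 0
  offset=7 (pos 0, char 'a'): match length 3
Longest match has length 3 at offset 7.
next_char = character at position 7 + 3 = 10 -> 'f'

Best match: offset=7, length=3 (matching 'aff' starting at position 0)
LZ77 triple: (7, 3, 'f')


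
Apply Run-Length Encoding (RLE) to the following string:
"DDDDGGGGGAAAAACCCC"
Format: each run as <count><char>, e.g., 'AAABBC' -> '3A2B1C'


Scanning runs left to right:
  i=0: run of 'D' x 4 -> '4D'
  i=4: run of 'G' x 5 -> '5G'
  i=9: run of 'A' x 5 -> '5A'
  i=14: run of 'C' x 4 -> '4C'

RLE = 4D5G5A4C


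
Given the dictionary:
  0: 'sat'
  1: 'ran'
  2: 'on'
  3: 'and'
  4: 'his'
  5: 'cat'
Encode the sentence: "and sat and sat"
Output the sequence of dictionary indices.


Look up each word in the dictionary:
  'and' -> 3
  'sat' -> 0
  'and' -> 3
  'sat' -> 0

Encoded: [3, 0, 3, 0]


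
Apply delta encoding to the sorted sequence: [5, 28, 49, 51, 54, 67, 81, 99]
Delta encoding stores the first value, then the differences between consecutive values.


First value: 5
Deltas:
  28 - 5 = 23
  49 - 28 = 21
  51 - 49 = 2
  54 - 51 = 3
  67 - 54 = 13
  81 - 67 = 14
  99 - 81 = 18


Delta encoded: [5, 23, 21, 2, 3, 13, 14, 18]


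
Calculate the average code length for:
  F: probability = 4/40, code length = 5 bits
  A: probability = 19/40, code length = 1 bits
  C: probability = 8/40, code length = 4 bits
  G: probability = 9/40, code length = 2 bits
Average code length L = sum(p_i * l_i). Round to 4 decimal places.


Weighted contributions p_i * l_i:
  F: (4/40) * 5 = 20/40
  A: (19/40) * 1 = 19/40
  C: (8/40) * 4 = 32/40
  G: (9/40) * 2 = 18/40
Sum = (20 + 19 + 32 + 18)/40 = 89/40

L = 89/40 = 2.2250 bits/symbol


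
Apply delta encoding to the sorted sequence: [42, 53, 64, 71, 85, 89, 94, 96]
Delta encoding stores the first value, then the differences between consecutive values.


First value: 42
Deltas:
  53 - 42 = 11
  64 - 53 = 11
  71 - 64 = 7
  85 - 71 = 14
  89 - 85 = 4
  94 - 89 = 5
  96 - 94 = 2


Delta encoded: [42, 11, 11, 7, 14, 4, 5, 2]


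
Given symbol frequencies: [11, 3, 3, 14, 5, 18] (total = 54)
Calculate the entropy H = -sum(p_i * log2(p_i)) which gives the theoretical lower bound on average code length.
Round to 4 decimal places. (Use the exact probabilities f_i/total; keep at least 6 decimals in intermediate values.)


Per-symbol terms -p_i * log2(p_i) with p_i = f_i/54:
  p = 11/54 = 0.203704: log2(p) = -2.295456, -p*log2(p) = 0.467593
  p = 3/54 = 0.055556: log2(p) = -4.169925, -p*log2(p) = 0.231663
  p = 3/54 = 0.055556: log2(p) = -4.169925, -p*log2(p) = 0.231663
  p = 14/54 = 0.259259: log2(p) = -1.947533, -p*log2(p) = 0.504916
  p = 5/54 = 0.092593: log2(p) = -3.432959, -p*log2(p) = 0.317867
  p = 18/54 = 0.333333: log2(p) = -1.584963, -p*log2(p) = 0.528321
H = 0.467593 + 0.231663 + 0.231663 + 0.504916 + 0.317867 + 0.528321 = 2.282023

H = 2.282 bits/symbol


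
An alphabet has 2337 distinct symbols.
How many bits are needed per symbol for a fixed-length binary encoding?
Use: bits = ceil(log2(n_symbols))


log2(2337) = 11.1904
Bracket: 2^11 = 2048 < 2337 <= 2^12 = 4096
So ceil(log2(2337)) = 12

bits = ceil(log2(2337)) = ceil(11.1904) = 12 bits


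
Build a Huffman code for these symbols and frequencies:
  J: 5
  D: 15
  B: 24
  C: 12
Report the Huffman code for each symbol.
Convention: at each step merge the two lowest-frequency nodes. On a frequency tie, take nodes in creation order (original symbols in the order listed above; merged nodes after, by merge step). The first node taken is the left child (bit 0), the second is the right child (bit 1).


Huffman tree construction:
Step 1: Merge J(5) + C(12) = 17
Step 2: Merge D(15) + (J+C)(17) = 32
Step 3: Merge B(24) + (D+(J+C))(32) = 56
Read each symbol's code off the tree from the root (left child = 0, right child = 1).

Codes:
  J: 110 (length 3)
  D: 10 (length 2)
  B: 0 (length 1)
  C: 111 (length 3)
Average code length: 105/56 = 1.8750 bits/symbol


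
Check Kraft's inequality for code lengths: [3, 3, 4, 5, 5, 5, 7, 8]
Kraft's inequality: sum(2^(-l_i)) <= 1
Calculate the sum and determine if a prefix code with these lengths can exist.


Sum = 2^(-3) + 2^(-3) + 2^(-4) + 2^(-5) + 2^(-5) + 2^(-5) + 2^(-7) + 2^(-8)
    = 0.125 + 0.125 + 0.0625 + 0.03125 + 0.03125 + 0.03125 + 0.0078125 + 0.00390625
    = 107/256 = 0.41796875
Since 0.41796875 <= 1, Kraft's inequality IS satisfied.
A prefix code with these lengths CAN exist.

Kraft sum = 0.41796875. Satisfied.


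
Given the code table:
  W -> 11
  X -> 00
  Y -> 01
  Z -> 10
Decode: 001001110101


Decoding:
00 -> X
10 -> Z
01 -> Y
11 -> W
01 -> Y
01 -> Y


Result: XZYWYY


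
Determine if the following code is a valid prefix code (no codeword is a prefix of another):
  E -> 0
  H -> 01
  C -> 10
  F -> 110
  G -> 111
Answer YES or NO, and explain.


Checking each pair (does one codeword prefix another?):
  E='0' vs H='01': prefix -- VIOLATION

NO -- this is NOT a valid prefix code. E (0) is a prefix of H (01).


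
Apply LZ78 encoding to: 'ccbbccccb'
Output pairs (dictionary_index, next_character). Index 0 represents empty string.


LZ78 encoding steps:
Dictionary: {0: ''}
Step 1: w='' (idx 0), next='c' -> output (0, 'c'), add 'c' as idx 1
Step 2: w='c' (idx 1), next='b' -> output (1, 'b'), add 'cb' as idx 2
Step 3: w='' (idx 0), next='b' -> output (0, 'b'), add 'b' as idx 3
Step 4: w='c' (idx 1), next='c' -> output (1, 'c'), add 'cc' as idx 4
Step 5: w='cc' (idx 4), next='b' -> output (4, 'b'), add 'ccb' as idx 5


Encoded: [(0, 'c'), (1, 'b'), (0, 'b'), (1, 'c'), (4, 'b')]


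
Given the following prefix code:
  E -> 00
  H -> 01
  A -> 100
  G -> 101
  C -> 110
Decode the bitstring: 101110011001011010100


Decoding step by step:
Bits 101 -> G
Bits 110 -> C
Bits 01 -> H
Bits 100 -> A
Bits 101 -> G
Bits 101 -> G
Bits 01 -> H
Bits 00 -> E


Decoded message: GCHAGGHE


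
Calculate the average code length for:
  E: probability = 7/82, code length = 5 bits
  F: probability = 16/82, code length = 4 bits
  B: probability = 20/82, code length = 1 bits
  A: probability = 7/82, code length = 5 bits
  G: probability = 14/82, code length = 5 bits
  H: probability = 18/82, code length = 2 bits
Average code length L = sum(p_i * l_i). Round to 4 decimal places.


Weighted contributions p_i * l_i:
  E: (7/82) * 5 = 35/82
  F: (16/82) * 4 = 64/82
  B: (20/82) * 1 = 20/82
  A: (7/82) * 5 = 35/82
  G: (14/82) * 5 = 70/82
  H: (18/82) * 2 = 36/82
Sum = (35 + 64 + 20 + 35 + 70 + 36)/82 = 260/82

L = 260/82 = 3.1707 bits/symbol


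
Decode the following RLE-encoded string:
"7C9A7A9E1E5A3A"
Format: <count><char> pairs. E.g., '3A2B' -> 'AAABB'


Expanding each <count><char> pair:
  7C -> 'CCCCCCC'
  9A -> 'AAAAAAAAA'
  7A -> 'AAAAAAA'
  9E -> 'EEEEEEEEE'
  1E -> 'E'
  5A -> 'AAAAA'
  3A -> 'AAA'

Decoded = CCCCCCCAAAAAAAAAAAAAAAAEEEEEEEEEEAAAAAAAA


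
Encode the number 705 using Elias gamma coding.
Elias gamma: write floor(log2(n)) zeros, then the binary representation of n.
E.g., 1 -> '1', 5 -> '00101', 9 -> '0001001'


num_bits = floor(log2(705)) + 1 = 10
leading_zeros = num_bits - 1 = 9
binary(705) = 1011000001

Elias gamma(705) = '000000000' + '1011000001' = 0000000001011000001 (19 bits)


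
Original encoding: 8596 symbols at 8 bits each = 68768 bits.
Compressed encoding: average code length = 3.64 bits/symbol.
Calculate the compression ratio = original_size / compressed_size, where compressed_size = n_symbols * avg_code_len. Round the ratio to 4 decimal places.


original_size = n_symbols * orig_bits = 8596 * 8 = 68768 bits
compressed_size = n_symbols * avg_code_len = 8596 * 3.64 = 31289.44 bits
ratio = original_size / compressed_size = 68768 / 31289.44 = 2.1978

Compression ratio = 2.1978


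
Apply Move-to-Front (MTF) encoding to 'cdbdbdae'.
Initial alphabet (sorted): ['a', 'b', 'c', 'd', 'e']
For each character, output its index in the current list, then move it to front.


MTF encoding:
'c': index 2 in ['a', 'b', 'c', 'd', 'e'] -> ['c', 'a', 'b', 'd', 'e']
'd': index 3 in ['c', 'a', 'b', 'd', 'e'] -> ['d', 'c', 'a', 'b', 'e']
'b': index 3 in ['d', 'c', 'a', 'b', 'e'] -> ['b', 'd', 'c', 'a', 'e']
'd': index 1 in ['b', 'd', 'c', 'a', 'e'] -> ['d', 'b', 'c', 'a', 'e']
'b': index 1 in ['d', 'b', 'c', 'a', 'e'] -> ['b', 'd', 'c', 'a', 'e']
'd': index 1 in ['b', 'd', 'c', 'a', 'e'] -> ['d', 'b', 'c', 'a', 'e']
'a': index 3 in ['d', 'b', 'c', 'a', 'e'] -> ['a', 'd', 'b', 'c', 'e']
'e': index 4 in ['a', 'd', 'b', 'c', 'e'] -> ['e', 'a', 'd', 'b', 'c']


Output: [2, 3, 3, 1, 1, 1, 3, 4]


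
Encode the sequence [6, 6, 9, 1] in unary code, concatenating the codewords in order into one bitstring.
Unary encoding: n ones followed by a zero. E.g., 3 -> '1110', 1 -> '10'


Encode each number as n ones followed by a terminating 0:
  6 -> 1111110 (7 bits)
  6 -> 1111110 (7 bits)
  9 -> 1111111110 (10 bits)
  1 -> 10 (2 bits)
Total length = 7 + 7 + 10 + 2 = 26 bits.

Unary([6, 6, 9, 1]) = 11111101111110111111111010 (26 bits)


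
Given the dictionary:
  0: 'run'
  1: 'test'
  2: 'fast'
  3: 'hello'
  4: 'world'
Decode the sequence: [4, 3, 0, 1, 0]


Look up each index in the dictionary:
  4 -> 'world'
  3 -> 'hello'
  0 -> 'run'
  1 -> 'test'
  0 -> 'run'

Decoded: "world hello run test run"


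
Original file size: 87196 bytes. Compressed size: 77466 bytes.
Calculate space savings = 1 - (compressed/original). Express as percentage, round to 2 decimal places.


ratio = compressed/original = 77466/87196 = 0.888412
savings = 1 - ratio = 1 - 0.888412 = 0.111588
as a percentage: 0.111588 * 100 = 11.16%

Space savings = 1 - 77466/87196 = 11.16%


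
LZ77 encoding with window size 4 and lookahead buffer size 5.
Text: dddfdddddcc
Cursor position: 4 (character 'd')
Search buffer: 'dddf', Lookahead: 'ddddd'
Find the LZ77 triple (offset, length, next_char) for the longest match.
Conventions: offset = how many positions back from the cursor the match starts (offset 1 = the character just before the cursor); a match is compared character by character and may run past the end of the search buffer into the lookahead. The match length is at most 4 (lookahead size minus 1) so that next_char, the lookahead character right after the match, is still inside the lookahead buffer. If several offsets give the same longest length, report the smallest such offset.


Try each offset into the search buffer:
  offset=1 (pos 3, char 'f'): match length 0
  offset=2 (pos 2, char 'd'): match length 1
  offset=3 (pos 1, char 'd'): match length 2
  offset=4 (pos 0, char 'd'): match length 3
Longest match has length 3 at offset 4.
next_char = character at position 4 + 3 = 7 -> 'd'

Best match: offset=4, length=3 (matching 'ddd' starting at position 0)
LZ77 triple: (4, 3, 'd')


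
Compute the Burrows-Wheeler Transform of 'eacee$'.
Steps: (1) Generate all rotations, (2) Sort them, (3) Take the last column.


Rotations (sorted):
  0: $eacee -> last char: e
  1: acee$e -> last char: e
  2: cee$ea -> last char: a
  3: e$eace -> last char: e
  4: eacee$ -> last char: $
  5: ee$eac -> last char: c


BWT = eeae$c


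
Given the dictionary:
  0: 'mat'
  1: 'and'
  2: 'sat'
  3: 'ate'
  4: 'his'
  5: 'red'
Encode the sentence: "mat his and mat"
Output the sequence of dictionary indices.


Look up each word in the dictionary:
  'mat' -> 0
  'his' -> 4
  'and' -> 1
  'mat' -> 0

Encoded: [0, 4, 1, 0]


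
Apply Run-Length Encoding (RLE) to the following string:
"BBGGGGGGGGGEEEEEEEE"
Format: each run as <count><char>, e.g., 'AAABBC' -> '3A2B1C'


Scanning runs left to right:
  i=0: run of 'B' x 2 -> '2B'
  i=2: run of 'G' x 9 -> '9G'
  i=11: run of 'E' x 8 -> '8E'

RLE = 2B9G8E


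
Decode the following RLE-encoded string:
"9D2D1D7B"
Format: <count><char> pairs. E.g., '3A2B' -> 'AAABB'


Expanding each <count><char> pair:
  9D -> 'DDDDDDDDD'
  2D -> 'DD'
  1D -> 'D'
  7B -> 'BBBBBBB'

Decoded = DDDDDDDDDDDDBBBBBBB


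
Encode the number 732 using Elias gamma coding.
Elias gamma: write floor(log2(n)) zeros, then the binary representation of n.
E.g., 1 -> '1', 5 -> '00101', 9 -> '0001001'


num_bits = floor(log2(732)) + 1 = 10
leading_zeros = num_bits - 1 = 9
binary(732) = 1011011100

Elias gamma(732) = '000000000' + '1011011100' = 0000000001011011100 (19 bits)


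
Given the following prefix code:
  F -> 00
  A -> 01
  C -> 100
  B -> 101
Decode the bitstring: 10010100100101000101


Decoding step by step:
Bits 100 -> C
Bits 101 -> B
Bits 00 -> F
Bits 100 -> C
Bits 101 -> B
Bits 00 -> F
Bits 01 -> A
Bits 01 -> A


Decoded message: CBFCBFAA


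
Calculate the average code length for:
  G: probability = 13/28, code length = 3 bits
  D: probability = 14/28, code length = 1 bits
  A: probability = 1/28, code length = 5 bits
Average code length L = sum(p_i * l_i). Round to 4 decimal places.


Weighted contributions p_i * l_i:
  G: (13/28) * 3 = 39/28
  D: (14/28) * 1 = 14/28
  A: (1/28) * 5 = 5/28
Sum = (39 + 14 + 5)/28 = 58/28

L = 58/28 = 2.0714 bits/symbol


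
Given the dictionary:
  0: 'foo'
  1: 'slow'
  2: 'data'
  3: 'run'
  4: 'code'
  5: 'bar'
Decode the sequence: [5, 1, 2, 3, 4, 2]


Look up each index in the dictionary:
  5 -> 'bar'
  1 -> 'slow'
  2 -> 'data'
  3 -> 'run'
  4 -> 'code'
  2 -> 'data'

Decoded: "bar slow data run code data"


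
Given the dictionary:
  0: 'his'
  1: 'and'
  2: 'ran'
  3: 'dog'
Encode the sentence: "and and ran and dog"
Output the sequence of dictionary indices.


Look up each word in the dictionary:
  'and' -> 1
  'and' -> 1
  'ran' -> 2
  'and' -> 1
  'dog' -> 3

Encoded: [1, 1, 2, 1, 3]


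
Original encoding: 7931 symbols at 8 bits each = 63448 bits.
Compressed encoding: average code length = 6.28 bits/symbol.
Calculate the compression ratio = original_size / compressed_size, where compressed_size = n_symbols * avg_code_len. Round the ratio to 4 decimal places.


original_size = n_symbols * orig_bits = 7931 * 8 = 63448 bits
compressed_size = n_symbols * avg_code_len = 7931 * 6.28 = 49806.68 bits
ratio = original_size / compressed_size = 63448 / 49806.68 = 1.2739

Compression ratio = 1.2739


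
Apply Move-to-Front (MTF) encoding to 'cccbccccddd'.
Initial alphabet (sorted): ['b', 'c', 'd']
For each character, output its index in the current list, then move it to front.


MTF encoding:
'c': index 1 in ['b', 'c', 'd'] -> ['c', 'b', 'd']
'c': index 0 in ['c', 'b', 'd'] -> ['c', 'b', 'd']
'c': index 0 in ['c', 'b', 'd'] -> ['c', 'b', 'd']
'b': index 1 in ['c', 'b', 'd'] -> ['b', 'c', 'd']
'c': index 1 in ['b', 'c', 'd'] -> ['c', 'b', 'd']
'c': index 0 in ['c', 'b', 'd'] -> ['c', 'b', 'd']
'c': index 0 in ['c', 'b', 'd'] -> ['c', 'b', 'd']
'c': index 0 in ['c', 'b', 'd'] -> ['c', 'b', 'd']
'd': index 2 in ['c', 'b', 'd'] -> ['d', 'c', 'b']
'd': index 0 in ['d', 'c', 'b'] -> ['d', 'c', 'b']
'd': index 0 in ['d', 'c', 'b'] -> ['d', 'c', 'b']


Output: [1, 0, 0, 1, 1, 0, 0, 0, 2, 0, 0]


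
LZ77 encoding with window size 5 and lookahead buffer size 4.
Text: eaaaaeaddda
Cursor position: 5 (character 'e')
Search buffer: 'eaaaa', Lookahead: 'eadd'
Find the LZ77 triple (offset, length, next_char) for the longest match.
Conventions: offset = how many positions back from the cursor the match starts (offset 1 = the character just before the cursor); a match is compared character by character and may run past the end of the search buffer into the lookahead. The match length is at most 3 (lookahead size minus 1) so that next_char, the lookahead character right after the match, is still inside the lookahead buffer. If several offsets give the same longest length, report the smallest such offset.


Try each offset into the search buffer:
  offset=1 (pos 4, char 'a'): match length 0
  offset=2 (pos 3, char 'a'): match length 0
  offset=3 (pos 2, char 'a'): match length 0
  offset=4 (pos 1, char 'a'): match length 0
  offset=5 (pos 0, char 'e'): match length 2
Longest match has length 2 at offset 5.
next_char = character at position 5 + 2 = 7 -> 'd'

Best match: offset=5, length=2 (matching 'ea' starting at position 0)
LZ77 triple: (5, 2, 'd')


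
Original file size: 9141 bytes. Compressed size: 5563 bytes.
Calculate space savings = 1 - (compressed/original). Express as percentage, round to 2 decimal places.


ratio = compressed/original = 5563/9141 = 0.608577
savings = 1 - ratio = 1 - 0.608577 = 0.391423
as a percentage: 0.391423 * 100 = 39.14%

Space savings = 1 - 5563/9141 = 39.14%


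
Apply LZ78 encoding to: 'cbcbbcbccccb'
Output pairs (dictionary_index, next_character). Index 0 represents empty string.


LZ78 encoding steps:
Dictionary: {0: ''}
Step 1: w='' (idx 0), next='c' -> output (0, 'c'), add 'c' as idx 1
Step 2: w='' (idx 0), next='b' -> output (0, 'b'), add 'b' as idx 2
Step 3: w='c' (idx 1), next='b' -> output (1, 'b'), add 'cb' as idx 3
Step 4: w='b' (idx 2), next='c' -> output (2, 'c'), add 'bc' as idx 4
Step 5: w='bc' (idx 4), next='c' -> output (4, 'c'), add 'bcc' as idx 5
Step 6: w='c' (idx 1), next='c' -> output (1, 'c'), add 'cc' as idx 6
Step 7: w='b' (idx 2), end of input -> output (2, '')


Encoded: [(0, 'c'), (0, 'b'), (1, 'b'), (2, 'c'), (4, 'c'), (1, 'c'), (2, '')]


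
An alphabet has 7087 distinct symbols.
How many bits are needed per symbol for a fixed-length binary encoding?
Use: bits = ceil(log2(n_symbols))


log2(7087) = 12.791
Bracket: 2^12 = 4096 < 7087 <= 2^13 = 8192
So ceil(log2(7087)) = 13

bits = ceil(log2(7087)) = ceil(12.791) = 13 bits


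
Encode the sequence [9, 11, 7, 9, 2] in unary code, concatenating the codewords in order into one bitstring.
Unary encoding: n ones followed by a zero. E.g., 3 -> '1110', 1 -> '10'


Encode each number as n ones followed by a terminating 0:
  9 -> 1111111110 (10 bits)
  11 -> 111111111110 (12 bits)
  7 -> 11111110 (8 bits)
  9 -> 1111111110 (10 bits)
  2 -> 110 (3 bits)
Total length = 10 + 12 + 8 + 10 + 3 = 43 bits.

Unary([9, 11, 7, 9, 2]) = 1111111110111111111110111111101111111110110 (43 bits)


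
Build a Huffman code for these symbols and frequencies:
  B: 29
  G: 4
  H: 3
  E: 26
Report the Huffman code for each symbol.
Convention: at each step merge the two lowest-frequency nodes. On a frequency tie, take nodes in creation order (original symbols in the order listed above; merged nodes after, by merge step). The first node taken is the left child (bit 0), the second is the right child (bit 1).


Huffman tree construction:
Step 1: Merge H(3) + G(4) = 7
Step 2: Merge (H+G)(7) + E(26) = 33
Step 3: Merge B(29) + ((H+G)+E)(33) = 62
Read each symbol's code off the tree from the root (left child = 0, right child = 1).

Codes:
  B: 0 (length 1)
  G: 101 (length 3)
  H: 100 (length 3)
  E: 11 (length 2)
Average code length: 102/62 = 1.6452 bits/symbol


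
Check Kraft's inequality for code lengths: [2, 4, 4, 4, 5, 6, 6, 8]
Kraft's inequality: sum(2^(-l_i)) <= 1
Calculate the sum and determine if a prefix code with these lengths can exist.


Sum = 2^(-2) + 2^(-4) + 2^(-4) + 2^(-4) + 2^(-5) + 2^(-6) + 2^(-6) + 2^(-8)
    = 0.25 + 0.0625 + 0.0625 + 0.0625 + 0.03125 + 0.015625 + 0.015625 + 0.00390625
    = 129/256 = 0.50390625
Since 0.50390625 <= 1, Kraft's inequality IS satisfied.
A prefix code with these lengths CAN exist.

Kraft sum = 0.50390625. Satisfied.


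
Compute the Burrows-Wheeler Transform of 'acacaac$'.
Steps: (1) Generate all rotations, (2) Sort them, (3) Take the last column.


Rotations (sorted):
  0: $acacaac -> last char: c
  1: aac$acac -> last char: c
  2: ac$acaca -> last char: a
  3: acaac$ac -> last char: c
  4: acacaac$ -> last char: $
  5: c$acacaa -> last char: a
  6: caac$aca -> last char: a
  7: cacaac$a -> last char: a


BWT = ccac$aaa


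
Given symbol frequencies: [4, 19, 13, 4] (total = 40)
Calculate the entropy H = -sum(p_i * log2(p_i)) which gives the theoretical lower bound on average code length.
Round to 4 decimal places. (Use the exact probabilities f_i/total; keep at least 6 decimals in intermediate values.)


Per-symbol terms -p_i * log2(p_i) with p_i = f_i/40:
  p = 4/40 = 0.100000: log2(p) = -3.321928, -p*log2(p) = 0.332193
  p = 19/40 = 0.475000: log2(p) = -1.074001, -p*log2(p) = 0.510150
  p = 13/40 = 0.325000: log2(p) = -1.621488, -p*log2(p) = 0.526984
  p = 4/40 = 0.100000: log2(p) = -3.321928, -p*log2(p) = 0.332193
H = 0.332193 + 0.510150 + 0.526984 + 0.332193 = 1.701520

H = 1.7015 bits/symbol


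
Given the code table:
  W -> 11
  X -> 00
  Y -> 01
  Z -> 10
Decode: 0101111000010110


Decoding:
01 -> Y
01 -> Y
11 -> W
10 -> Z
00 -> X
01 -> Y
01 -> Y
10 -> Z


Result: YYWZXYYZ


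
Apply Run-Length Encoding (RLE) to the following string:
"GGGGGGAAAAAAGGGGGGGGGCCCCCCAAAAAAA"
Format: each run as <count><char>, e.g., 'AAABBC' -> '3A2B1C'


Scanning runs left to right:
  i=0: run of 'G' x 6 -> '6G'
  i=6: run of 'A' x 6 -> '6A'
  i=12: run of 'G' x 9 -> '9G'
  i=21: run of 'C' x 6 -> '6C'
  i=27: run of 'A' x 7 -> '7A'

RLE = 6G6A9G6C7A


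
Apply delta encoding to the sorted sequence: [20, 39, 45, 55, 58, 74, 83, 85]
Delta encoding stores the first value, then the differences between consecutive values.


First value: 20
Deltas:
  39 - 20 = 19
  45 - 39 = 6
  55 - 45 = 10
  58 - 55 = 3
  74 - 58 = 16
  83 - 74 = 9
  85 - 83 = 2


Delta encoded: [20, 19, 6, 10, 3, 16, 9, 2]


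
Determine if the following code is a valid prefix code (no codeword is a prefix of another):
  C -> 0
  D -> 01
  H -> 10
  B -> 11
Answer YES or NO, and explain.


Checking each pair (does one codeword prefix another?):
  C='0' vs D='01': prefix -- VIOLATION

NO -- this is NOT a valid prefix code. C (0) is a prefix of D (01).


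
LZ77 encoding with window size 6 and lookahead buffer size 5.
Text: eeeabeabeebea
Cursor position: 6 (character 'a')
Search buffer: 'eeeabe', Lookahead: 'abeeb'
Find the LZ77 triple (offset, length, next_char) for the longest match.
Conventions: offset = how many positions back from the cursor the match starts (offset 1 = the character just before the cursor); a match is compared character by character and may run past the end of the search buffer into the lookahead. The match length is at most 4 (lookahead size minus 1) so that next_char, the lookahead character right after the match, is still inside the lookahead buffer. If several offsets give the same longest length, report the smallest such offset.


Try each offset into the search buffer:
  offset=1 (pos 5, char 'e'): match length 0
  offset=2 (pos 4, char 'b'): match length 0
  offset=3 (pos 3, char 'a'): match length 3
  offset=4 (pos 2, char 'e'): match length 0
  offset=5 (pos 1, char 'e'): match length 0
  offset=6 (pos 0, char 'e'): match length 0
Longest match has length 3 at offset 3.
next_char = character at position 6 + 3 = 9 -> 'e'

Best match: offset=3, length=3 (matching 'abe' starting at position 3)
LZ77 triple: (3, 3, 'e')


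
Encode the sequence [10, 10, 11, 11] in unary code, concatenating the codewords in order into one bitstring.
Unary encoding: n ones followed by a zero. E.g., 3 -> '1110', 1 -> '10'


Encode each number as n ones followed by a terminating 0:
  10 -> 11111111110 (11 bits)
  10 -> 11111111110 (11 bits)
  11 -> 111111111110 (12 bits)
  11 -> 111111111110 (12 bits)
Total length = 11 + 11 + 12 + 12 = 46 bits.

Unary([10, 10, 11, 11]) = 1111111111011111111110111111111110111111111110 (46 bits)


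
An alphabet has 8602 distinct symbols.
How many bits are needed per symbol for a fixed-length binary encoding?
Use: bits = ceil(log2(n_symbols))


log2(8602) = 13.0705
Bracket: 2^13 = 8192 < 8602 <= 2^14 = 16384
So ceil(log2(8602)) = 14

bits = ceil(log2(8602)) = ceil(13.0705) = 14 bits


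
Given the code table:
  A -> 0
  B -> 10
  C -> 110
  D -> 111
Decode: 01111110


Decoding:
0 -> A
111 -> D
111 -> D
0 -> A


Result: ADDA


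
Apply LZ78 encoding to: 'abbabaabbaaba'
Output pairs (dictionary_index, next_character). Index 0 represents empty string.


LZ78 encoding steps:
Dictionary: {0: ''}
Step 1: w='' (idx 0), next='a' -> output (0, 'a'), add 'a' as idx 1
Step 2: w='' (idx 0), next='b' -> output (0, 'b'), add 'b' as idx 2
Step 3: w='b' (idx 2), next='a' -> output (2, 'a'), add 'ba' as idx 3
Step 4: w='ba' (idx 3), next='a' -> output (3, 'a'), add 'baa' as idx 4
Step 5: w='b' (idx 2), next='b' -> output (2, 'b'), add 'bb' as idx 5
Step 6: w='a' (idx 1), next='a' -> output (1, 'a'), add 'aa' as idx 6
Step 7: w='ba' (idx 3), end of input -> output (3, '')


Encoded: [(0, 'a'), (0, 'b'), (2, 'a'), (3, 'a'), (2, 'b'), (1, 'a'), (3, '')]


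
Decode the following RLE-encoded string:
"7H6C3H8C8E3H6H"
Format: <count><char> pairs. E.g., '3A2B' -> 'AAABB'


Expanding each <count><char> pair:
  7H -> 'HHHHHHH'
  6C -> 'CCCCCC'
  3H -> 'HHH'
  8C -> 'CCCCCCCC'
  8E -> 'EEEEEEEE'
  3H -> 'HHH'
  6H -> 'HHHHHH'

Decoded = HHHHHHHCCCCCCHHHCCCCCCCCEEEEEEEEHHHHHHHHH


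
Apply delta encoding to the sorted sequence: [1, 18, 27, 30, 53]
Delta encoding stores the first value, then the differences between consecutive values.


First value: 1
Deltas:
  18 - 1 = 17
  27 - 18 = 9
  30 - 27 = 3
  53 - 30 = 23


Delta encoded: [1, 17, 9, 3, 23]


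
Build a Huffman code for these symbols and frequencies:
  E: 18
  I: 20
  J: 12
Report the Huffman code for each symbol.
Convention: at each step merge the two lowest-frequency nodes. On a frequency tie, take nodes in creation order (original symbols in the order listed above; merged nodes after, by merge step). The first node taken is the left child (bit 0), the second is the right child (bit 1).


Huffman tree construction:
Step 1: Merge J(12) + E(18) = 30
Step 2: Merge I(20) + (J+E)(30) = 50
Read each symbol's code off the tree from the root (left child = 0, right child = 1).

Codes:
  E: 11 (length 2)
  I: 0 (length 1)
  J: 10 (length 2)
Average code length: 80/50 = 1.6000 bits/symbol


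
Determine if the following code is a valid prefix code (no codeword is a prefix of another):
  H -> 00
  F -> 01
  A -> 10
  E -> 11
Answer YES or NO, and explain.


Checking each pair (does one codeword prefix another?):
  H='00' vs F='01': no prefix
  H='00' vs A='10': no prefix
  H='00' vs E='11': no prefix
  F='01' vs H='00': no prefix
  F='01' vs A='10': no prefix
  F='01' vs E='11': no prefix
  A='10' vs H='00': no prefix
  A='10' vs F='01': no prefix
  A='10' vs E='11': no prefix
  E='11' vs H='00': no prefix
  E='11' vs F='01': no prefix
  E='11' vs A='10': no prefix
No violation found over all pairs.

YES -- this is a valid prefix code. No codeword is a prefix of any other codeword.


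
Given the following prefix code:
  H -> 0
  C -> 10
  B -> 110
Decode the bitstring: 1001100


Decoding step by step:
Bits 10 -> C
Bits 0 -> H
Bits 110 -> B
Bits 0 -> H


Decoded message: CHBH


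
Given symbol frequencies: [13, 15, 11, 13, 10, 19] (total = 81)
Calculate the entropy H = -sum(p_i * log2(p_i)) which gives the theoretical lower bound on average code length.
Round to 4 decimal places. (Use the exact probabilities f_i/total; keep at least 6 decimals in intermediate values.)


Per-symbol terms -p_i * log2(p_i) with p_i = f_i/81:
  p = 13/81 = 0.160494: log2(p) = -2.639410, -p*log2(p) = 0.423609
  p = 15/81 = 0.185185: log2(p) = -2.432959, -p*log2(p) = 0.450548
  p = 11/81 = 0.135802: log2(p) = -2.880418, -p*log2(p) = 0.391168
  p = 13/81 = 0.160494: log2(p) = -2.639410, -p*log2(p) = 0.423609
  p = 10/81 = 0.123457: log2(p) = -3.017922, -p*log2(p) = 0.372583
  p = 19/81 = 0.234568: log2(p) = -2.091922, -p*log2(p) = 0.490698
H = 0.423609 + 0.450548 + 0.391168 + 0.423609 + 0.372583 + 0.490698 = 2.552215

H = 2.5522 bits/symbol


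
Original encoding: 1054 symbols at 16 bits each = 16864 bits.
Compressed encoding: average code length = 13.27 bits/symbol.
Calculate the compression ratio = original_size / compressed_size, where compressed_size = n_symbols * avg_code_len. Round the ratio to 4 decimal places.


original_size = n_symbols * orig_bits = 1054 * 16 = 16864 bits
compressed_size = n_symbols * avg_code_len = 1054 * 13.27 = 13986.58 bits
ratio = original_size / compressed_size = 16864 / 13986.58 = 1.2057

Compression ratio = 1.2057


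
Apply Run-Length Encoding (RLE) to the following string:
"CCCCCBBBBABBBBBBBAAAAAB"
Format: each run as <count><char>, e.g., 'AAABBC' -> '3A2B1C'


Scanning runs left to right:
  i=0: run of 'C' x 5 -> '5C'
  i=5: run of 'B' x 4 -> '4B'
  i=9: run of 'A' x 1 -> '1A'
  i=10: run of 'B' x 7 -> '7B'
  i=17: run of 'A' x 5 -> '5A'
  i=22: run of 'B' x 1 -> '1B'

RLE = 5C4B1A7B5A1B


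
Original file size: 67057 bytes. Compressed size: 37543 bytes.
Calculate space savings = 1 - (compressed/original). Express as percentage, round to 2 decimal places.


ratio = compressed/original = 37543/67057 = 0.559867
savings = 1 - ratio = 1 - 0.559867 = 0.440133
as a percentage: 0.440133 * 100 = 44.01%

Space savings = 1 - 37543/67057 = 44.01%


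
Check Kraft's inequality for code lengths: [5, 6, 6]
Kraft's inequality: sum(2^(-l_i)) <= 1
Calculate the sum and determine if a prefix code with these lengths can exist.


Sum = 2^(-5) + 2^(-6) + 2^(-6)
    = 0.03125 + 0.015625 + 0.015625
    = 4/64 = 0.0625
Since 0.0625 <= 1, Kraft's inequality IS satisfied.
A prefix code with these lengths CAN exist.

Kraft sum = 0.0625. Satisfied.


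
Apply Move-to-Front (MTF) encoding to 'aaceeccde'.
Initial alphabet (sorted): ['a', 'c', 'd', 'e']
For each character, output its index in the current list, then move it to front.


MTF encoding:
'a': index 0 in ['a', 'c', 'd', 'e'] -> ['a', 'c', 'd', 'e']
'a': index 0 in ['a', 'c', 'd', 'e'] -> ['a', 'c', 'd', 'e']
'c': index 1 in ['a', 'c', 'd', 'e'] -> ['c', 'a', 'd', 'e']
'e': index 3 in ['c', 'a', 'd', 'e'] -> ['e', 'c', 'a', 'd']
'e': index 0 in ['e', 'c', 'a', 'd'] -> ['e', 'c', 'a', 'd']
'c': index 1 in ['e', 'c', 'a', 'd'] -> ['c', 'e', 'a', 'd']
'c': index 0 in ['c', 'e', 'a', 'd'] -> ['c', 'e', 'a', 'd']
'd': index 3 in ['c', 'e', 'a', 'd'] -> ['d', 'c', 'e', 'a']
'e': index 2 in ['d', 'c', 'e', 'a'] -> ['e', 'd', 'c', 'a']


Output: [0, 0, 1, 3, 0, 1, 0, 3, 2]


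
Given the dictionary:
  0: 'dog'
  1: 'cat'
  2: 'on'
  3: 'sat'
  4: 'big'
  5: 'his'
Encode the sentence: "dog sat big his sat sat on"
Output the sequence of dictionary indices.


Look up each word in the dictionary:
  'dog' -> 0
  'sat' -> 3
  'big' -> 4
  'his' -> 5
  'sat' -> 3
  'sat' -> 3
  'on' -> 2

Encoded: [0, 3, 4, 5, 3, 3, 2]


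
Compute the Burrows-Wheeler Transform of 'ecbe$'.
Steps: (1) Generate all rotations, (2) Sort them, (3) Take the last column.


Rotations (sorted):
  0: $ecbe -> last char: e
  1: be$ec -> last char: c
  2: cbe$e -> last char: e
  3: e$ecb -> last char: b
  4: ecbe$ -> last char: $


BWT = eceb$


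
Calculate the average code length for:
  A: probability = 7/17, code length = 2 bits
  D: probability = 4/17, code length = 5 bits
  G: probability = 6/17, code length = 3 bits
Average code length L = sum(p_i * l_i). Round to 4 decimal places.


Weighted contributions p_i * l_i:
  A: (7/17) * 2 = 14/17
  D: (4/17) * 5 = 20/17
  G: (6/17) * 3 = 18/17
Sum = (14 + 20 + 18)/17 = 52/17

L = 52/17 = 3.0588 bits/symbol


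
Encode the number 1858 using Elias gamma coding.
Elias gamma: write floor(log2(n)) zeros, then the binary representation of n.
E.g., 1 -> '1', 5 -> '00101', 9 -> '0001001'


num_bits = floor(log2(1858)) + 1 = 11
leading_zeros = num_bits - 1 = 10
binary(1858) = 11101000010

Elias gamma(1858) = '0000000000' + '11101000010' = 000000000011101000010 (21 bits)


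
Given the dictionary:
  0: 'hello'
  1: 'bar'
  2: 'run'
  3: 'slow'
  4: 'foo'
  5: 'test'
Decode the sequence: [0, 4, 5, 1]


Look up each index in the dictionary:
  0 -> 'hello'
  4 -> 'foo'
  5 -> 'test'
  1 -> 'bar'

Decoded: "hello foo test bar"


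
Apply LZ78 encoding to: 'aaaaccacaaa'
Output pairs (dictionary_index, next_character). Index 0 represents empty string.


LZ78 encoding steps:
Dictionary: {0: ''}
Step 1: w='' (idx 0), next='a' -> output (0, 'a'), add 'a' as idx 1
Step 2: w='a' (idx 1), next='a' -> output (1, 'a'), add 'aa' as idx 2
Step 3: w='a' (idx 1), next='c' -> output (1, 'c'), add 'ac' as idx 3
Step 4: w='' (idx 0), next='c' -> output (0, 'c'), add 'c' as idx 4
Step 5: w='ac' (idx 3), next='a' -> output (3, 'a'), add 'aca' as idx 5
Step 6: w='aa' (idx 2), end of input -> output (2, '')


Encoded: [(0, 'a'), (1, 'a'), (1, 'c'), (0, 'c'), (3, 'a'), (2, '')]


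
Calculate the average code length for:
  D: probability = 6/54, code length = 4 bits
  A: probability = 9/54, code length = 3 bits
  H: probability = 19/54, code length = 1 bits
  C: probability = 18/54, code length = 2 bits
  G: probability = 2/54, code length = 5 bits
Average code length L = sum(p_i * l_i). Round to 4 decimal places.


Weighted contributions p_i * l_i:
  D: (6/54) * 4 = 24/54
  A: (9/54) * 3 = 27/54
  H: (19/54) * 1 = 19/54
  C: (18/54) * 2 = 36/54
  G: (2/54) * 5 = 10/54
Sum = (24 + 27 + 19 + 36 + 10)/54 = 116/54

L = 116/54 = 2.1481 bits/symbol


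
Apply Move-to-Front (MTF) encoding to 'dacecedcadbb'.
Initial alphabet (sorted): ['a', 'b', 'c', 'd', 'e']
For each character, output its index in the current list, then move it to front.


MTF encoding:
'd': index 3 in ['a', 'b', 'c', 'd', 'e'] -> ['d', 'a', 'b', 'c', 'e']
'a': index 1 in ['d', 'a', 'b', 'c', 'e'] -> ['a', 'd', 'b', 'c', 'e']
'c': index 3 in ['a', 'd', 'b', 'c', 'e'] -> ['c', 'a', 'd', 'b', 'e']
'e': index 4 in ['c', 'a', 'd', 'b', 'e'] -> ['e', 'c', 'a', 'd', 'b']
'c': index 1 in ['e', 'c', 'a', 'd', 'b'] -> ['c', 'e', 'a', 'd', 'b']
'e': index 1 in ['c', 'e', 'a', 'd', 'b'] -> ['e', 'c', 'a', 'd', 'b']
'd': index 3 in ['e', 'c', 'a', 'd', 'b'] -> ['d', 'e', 'c', 'a', 'b']
'c': index 2 in ['d', 'e', 'c', 'a', 'b'] -> ['c', 'd', 'e', 'a', 'b']
'a': index 3 in ['c', 'd', 'e', 'a', 'b'] -> ['a', 'c', 'd', 'e', 'b']
'd': index 2 in ['a', 'c', 'd', 'e', 'b'] -> ['d', 'a', 'c', 'e', 'b']
'b': index 4 in ['d', 'a', 'c', 'e', 'b'] -> ['b', 'd', 'a', 'c', 'e']
'b': index 0 in ['b', 'd', 'a', 'c', 'e'] -> ['b', 'd', 'a', 'c', 'e']


Output: [3, 1, 3, 4, 1, 1, 3, 2, 3, 2, 4, 0]
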